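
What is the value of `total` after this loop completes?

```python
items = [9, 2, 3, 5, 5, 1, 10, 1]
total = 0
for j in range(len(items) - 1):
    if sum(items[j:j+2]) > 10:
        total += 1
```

Count windows with sum > 10
`total` takes the values: 0 → 1 → 2 → 3

Answer: 3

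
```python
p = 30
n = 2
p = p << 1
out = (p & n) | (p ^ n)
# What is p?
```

Trace:
`p = 30` → p = 30
`n = 2` → n = 2
`p = p << 1` → p = 60
`out = (p & n) | (p ^ n)` → out = 62
So p = 60

Answer: 60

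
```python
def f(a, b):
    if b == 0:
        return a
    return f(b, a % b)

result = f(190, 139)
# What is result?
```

f(190, 139) -> f(139, 51) -> f(51, 37) -> f(37, 14) -> f(14, 9) -> f(9, 5) -> f(5, 4) -> f(4, 1) -> f(1, 0) -> 1

Answer: 1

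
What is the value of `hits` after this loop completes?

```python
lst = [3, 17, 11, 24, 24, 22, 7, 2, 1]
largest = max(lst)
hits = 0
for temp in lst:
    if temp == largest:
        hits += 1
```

Count of max value 24 in [3, 17, 11, 24, 24, 22, 7, 2, 1]
`hits` takes the values: 0 → 1 → 2

Answer: 2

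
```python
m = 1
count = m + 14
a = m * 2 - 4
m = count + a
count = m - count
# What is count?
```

Trace:
`m = 1` → m = 1
`count = m + 14` → count = 15
`a = m * 2 - 4` → a = -2
`m = count + a` → m = 13
`count = m - count` → count = -2
So count = -2

Answer: -2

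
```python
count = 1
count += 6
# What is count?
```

Trace:
`count = 1` → count = 1
`count += 6` → count = 7
So count = 7

Answer: 7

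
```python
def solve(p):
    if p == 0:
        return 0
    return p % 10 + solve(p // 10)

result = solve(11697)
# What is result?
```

Sum of digits of 11697: 7 + 9 + 6 + 1 + 1 = 24

Answer: 24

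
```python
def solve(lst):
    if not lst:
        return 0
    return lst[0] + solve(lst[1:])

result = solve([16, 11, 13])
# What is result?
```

16 + 11 + 13 + 0 = 40

Answer: 40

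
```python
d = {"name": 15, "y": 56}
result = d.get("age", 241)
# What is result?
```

Trace:
`d = {"name": 15, "y": 56}` → d = {'name': 15, 'y': 56}
`result = d.get("age", 241)` → result = 241
So result = 241

Answer: 241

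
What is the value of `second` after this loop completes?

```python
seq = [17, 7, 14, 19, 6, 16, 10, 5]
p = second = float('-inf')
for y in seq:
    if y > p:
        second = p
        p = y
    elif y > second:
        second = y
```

Second largest (with repeats) in [17, 7, 14, 19, 6, 16, 10, 5]
`second` takes the values: -inf → 7 → 14 → 17

Answer: 17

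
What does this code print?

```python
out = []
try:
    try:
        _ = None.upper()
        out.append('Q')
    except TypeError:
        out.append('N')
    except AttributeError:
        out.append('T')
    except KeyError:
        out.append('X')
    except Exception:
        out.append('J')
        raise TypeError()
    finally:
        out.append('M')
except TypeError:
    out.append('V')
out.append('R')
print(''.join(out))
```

Execution trace: 'T' (inner except AttributeError) → 'M' (inner finally) → 'R' (after the try/except). Output: TMR

Answer: TMR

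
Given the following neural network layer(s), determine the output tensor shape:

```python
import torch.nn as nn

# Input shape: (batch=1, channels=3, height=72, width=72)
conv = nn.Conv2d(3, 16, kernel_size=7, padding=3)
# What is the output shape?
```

Input: (1, 3, 72, 72) -> Output: (1, 16, 72, 72)

Answer: (1, 16, 72, 72)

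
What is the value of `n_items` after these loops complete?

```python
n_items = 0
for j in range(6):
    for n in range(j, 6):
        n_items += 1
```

Upper triangle: 6 + 5 + ... + 1
`n_items` takes the values: 0 → 1 → 2 → 3 → 4 → 5 → 6 → 7 → 8 → 9 → 10 → 11 → 12 → 13 → 14 → 15 → 16 → 17 → 18 → 19 → 20 → 21

Answer: 21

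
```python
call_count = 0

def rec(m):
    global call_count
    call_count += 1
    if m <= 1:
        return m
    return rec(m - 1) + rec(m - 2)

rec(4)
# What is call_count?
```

Calls(m) = 1 + Calls(m-1) + Calls(m-2); Calls(0)=Calls(1)=1. For m=4 this gives 9.

Answer: 9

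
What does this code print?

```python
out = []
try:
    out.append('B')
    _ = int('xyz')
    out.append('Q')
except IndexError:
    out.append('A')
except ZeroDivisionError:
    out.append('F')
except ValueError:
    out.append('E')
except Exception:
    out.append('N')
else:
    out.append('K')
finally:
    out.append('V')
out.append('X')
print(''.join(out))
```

Execution trace: 'B' (try body) → 'E' (except ValueError) → 'V' (finally) → 'X' (after the try/except). Output: BEVX

Answer: BEVX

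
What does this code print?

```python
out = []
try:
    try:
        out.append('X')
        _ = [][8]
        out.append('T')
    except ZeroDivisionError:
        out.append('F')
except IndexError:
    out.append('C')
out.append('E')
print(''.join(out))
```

Execution trace: 'X' (try body) → 'C' (outer except IndexError) → 'E' (after the try/except). Output: XCE

Answer: XCE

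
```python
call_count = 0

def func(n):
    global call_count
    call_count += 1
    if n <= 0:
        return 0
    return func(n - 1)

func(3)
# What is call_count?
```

Linear recursion stepping by 1: 4 calls from n=3 down to ≤0.

Answer: 4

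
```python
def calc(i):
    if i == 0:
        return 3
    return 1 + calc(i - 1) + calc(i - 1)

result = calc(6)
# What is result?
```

calc(i) = 1 + 2·calc(i-1), calc(0)=3. Closed form: (3+1)·2^6 - 1 = 255.

Answer: 255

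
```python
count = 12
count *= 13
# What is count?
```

Trace:
`count = 12` → count = 12
`count *= 13` → count = 156
So count = 156

Answer: 156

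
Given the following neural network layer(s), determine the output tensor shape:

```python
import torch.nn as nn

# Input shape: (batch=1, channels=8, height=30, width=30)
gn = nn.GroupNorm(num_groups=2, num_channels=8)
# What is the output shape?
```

Input: (1, 8, 30, 30) -> Output: (1, 8, 30, 30)

Answer: (1, 8, 30, 30)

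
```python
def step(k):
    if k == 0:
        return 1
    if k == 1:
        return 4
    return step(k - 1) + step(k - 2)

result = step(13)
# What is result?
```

Build up from base cases: step(0)=1, step(1)=4, step(2)=5, step(3)=9, step(4)=14, step(5)=23, step(6)=37, ..., step(13)=1076

Answer: 1076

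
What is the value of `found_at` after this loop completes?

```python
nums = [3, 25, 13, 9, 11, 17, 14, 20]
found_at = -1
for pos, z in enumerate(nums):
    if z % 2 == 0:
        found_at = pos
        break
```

First even number index in [3, 25, 13, 9, 11, 17, 14, 20]
`found_at` takes the values: -1 → 6

Answer: 6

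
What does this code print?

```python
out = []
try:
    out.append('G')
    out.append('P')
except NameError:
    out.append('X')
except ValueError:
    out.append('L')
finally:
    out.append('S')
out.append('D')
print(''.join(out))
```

Execution trace: 'G' (try body) → 'P' (try body, no exception) → 'S' (finally) → 'D' (after the try/except). Output: GPSD

Answer: GPSD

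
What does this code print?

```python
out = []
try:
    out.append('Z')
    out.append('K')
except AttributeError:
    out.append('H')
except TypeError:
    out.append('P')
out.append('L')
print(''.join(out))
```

Execution trace: 'Z' (try body) → 'K' (try body, no exception) → 'L' (after the try/except). Output: ZKL

Answer: ZKL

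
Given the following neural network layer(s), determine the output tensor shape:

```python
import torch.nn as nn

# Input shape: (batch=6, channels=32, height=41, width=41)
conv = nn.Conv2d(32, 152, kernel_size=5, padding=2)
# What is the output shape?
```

Input: (6, 32, 41, 41) -> Output: (6, 152, 41, 41)

Answer: (6, 152, 41, 41)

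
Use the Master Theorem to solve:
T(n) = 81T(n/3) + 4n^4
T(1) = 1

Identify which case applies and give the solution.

a=81, b=3, f(n)=4n^4. log_3(81) = 4. Since c=4 = 4, Case 2 applies: T(n) = Θ(n^log_b(a) · log n) = O(n^4 log n).

Answer: O(n^4 log n) - Case 2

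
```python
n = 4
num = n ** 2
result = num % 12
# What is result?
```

Trace:
`n = 4` → n = 4
`num = n ** 2` → num = 16
`result = num % 12` → result = 4
So result = 4

Answer: 4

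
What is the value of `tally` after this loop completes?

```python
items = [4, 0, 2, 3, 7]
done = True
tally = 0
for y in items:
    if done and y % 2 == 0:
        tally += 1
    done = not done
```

Count even values at even positions
`tally` takes the values: 0 → 1 → 2

Answer: 2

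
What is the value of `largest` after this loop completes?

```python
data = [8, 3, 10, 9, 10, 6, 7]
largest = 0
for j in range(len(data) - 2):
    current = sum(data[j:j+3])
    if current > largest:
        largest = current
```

Max sum of 3-element window in [8, 3, 10, 9, 10, 6, 7]
`largest` takes the values: 0 → 21 → 22 → 29

Answer: 29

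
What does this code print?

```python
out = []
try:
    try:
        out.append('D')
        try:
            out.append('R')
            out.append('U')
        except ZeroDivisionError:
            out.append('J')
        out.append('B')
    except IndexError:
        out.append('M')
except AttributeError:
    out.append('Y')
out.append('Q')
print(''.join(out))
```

Execution trace: 'D' (try body) → 'R' (inner try body) → 'U' (inner try body, no exception) → 'B' (try body, no exception) → 'Q' (after the try/except). Output: DRUBQ

Answer: DRUBQ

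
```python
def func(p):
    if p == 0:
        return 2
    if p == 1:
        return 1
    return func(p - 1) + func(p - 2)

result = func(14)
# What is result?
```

Build up from base cases: func(0)=2, func(1)=1, func(2)=3, func(3)=4, func(4)=7, func(5)=11, func(6)=18, ..., func(14)=843

Answer: 843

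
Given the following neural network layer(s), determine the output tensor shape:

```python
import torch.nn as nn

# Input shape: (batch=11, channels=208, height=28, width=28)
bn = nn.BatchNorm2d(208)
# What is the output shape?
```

Input: (11, 208, 28, 28) -> Output: (11, 208, 28, 28)

Answer: (11, 208, 28, 28)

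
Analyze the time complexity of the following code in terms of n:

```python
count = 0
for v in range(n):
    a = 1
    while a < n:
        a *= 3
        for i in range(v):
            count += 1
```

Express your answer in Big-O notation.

Each loop level contributes: n × log n × n. Multiplying the contributions gives O(n^2 log n).

Answer: O(n^2 log n)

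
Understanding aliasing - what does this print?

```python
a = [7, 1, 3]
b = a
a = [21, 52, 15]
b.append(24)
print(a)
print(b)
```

Key concept: rebinding vs mutation: a is rebound to a new list, b still points at the original.
Step by step:
`a = [7, 1, 3]` → a = [7, 1, 3]
`b = a` → b = [7, 1, 3] (same object as a)
`a = [21, 52, 15]` → a = [21, 52, 15]
`b.append(24)` → b = [7, 1, 3, 24]
`print(a)` → prints [21, 52, 15]
`print(b)` → prints [7, 1, 3, 24]

Answer:
[21, 52, 15]
[7, 1, 3, 24]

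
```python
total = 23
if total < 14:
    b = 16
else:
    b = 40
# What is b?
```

Trace:
`total = 23` → total = 23
`if total < 14: ...` → total < 14 is False, take else branch → b = 40
So b = 40

Answer: 40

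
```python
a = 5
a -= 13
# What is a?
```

Trace:
`a = 5` → a = 5
`a -= 13` → a = -8
So a = -8

Answer: -8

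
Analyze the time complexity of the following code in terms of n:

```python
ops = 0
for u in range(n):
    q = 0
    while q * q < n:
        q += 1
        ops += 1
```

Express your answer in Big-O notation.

Each loop level contributes: n × √n. Multiplying the contributions gives O(n√n).

Answer: O(n√n)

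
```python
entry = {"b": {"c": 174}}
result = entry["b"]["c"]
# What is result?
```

Trace:
`entry = {"b": {"c": 174}}` → entry = {'b': {'c': 174}}
`result = entry["b"]["c"]` → result = 174
So result = 174

Answer: 174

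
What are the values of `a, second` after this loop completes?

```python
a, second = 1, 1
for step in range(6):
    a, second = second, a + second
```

Fibonacci: after 6 iterations
`a, second` takes the values: (1, 1) → (1, 2) → (2, 3) → (3, 5) → (5, 8) → (8, 13) → (13, 21)

Answer: 13, 21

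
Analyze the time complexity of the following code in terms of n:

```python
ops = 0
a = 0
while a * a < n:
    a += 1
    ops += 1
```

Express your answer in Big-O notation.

Each loop level contributes: √n. Multiplying the contributions gives O(√n).

Answer: O(√n)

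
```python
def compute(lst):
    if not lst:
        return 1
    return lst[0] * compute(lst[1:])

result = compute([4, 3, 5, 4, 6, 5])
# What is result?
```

Product over [4, 3, 5, 4, 6, 5] = 4 * 3 * 5 * 4 * 6 * 5 = 7200

Answer: 7200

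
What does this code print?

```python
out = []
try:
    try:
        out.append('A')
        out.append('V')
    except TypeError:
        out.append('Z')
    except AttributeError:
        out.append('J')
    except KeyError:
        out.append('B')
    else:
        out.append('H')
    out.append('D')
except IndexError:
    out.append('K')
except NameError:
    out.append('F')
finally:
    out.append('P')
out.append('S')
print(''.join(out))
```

Execution trace: 'A' (inner try body) → 'V' (inner try body, no exception) → 'H' (inner else) → 'D' (try body, no exception) → 'P' (finally) → 'S' (after the try/except). Output: AVHDPS

Answer: AVHDPS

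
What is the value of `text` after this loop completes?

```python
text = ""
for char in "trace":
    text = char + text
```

Reverse 'trace'
`text` takes the values: "" → "t" → "rt" → "art" → "cart" → "ecart"

Answer: "ecart"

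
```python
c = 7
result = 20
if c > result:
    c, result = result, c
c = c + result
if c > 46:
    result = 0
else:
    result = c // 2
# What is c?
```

Trace:
`c = 7` → c = 7
`result = 20` → result = 20
`if c > result: ...` → c > result is False → no variable changes
`c = c + result` → c = 27
`if c > 46: ...` → c > 46 is False, take else branch → result = 13
So c = 27

Answer: 27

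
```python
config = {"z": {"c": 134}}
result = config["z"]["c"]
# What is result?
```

Trace:
`config = {"z": {"c": 134}}` → config = {'z': {'c': 134}}
`result = config["z"]["c"]` → result = 134
So result = 134

Answer: 134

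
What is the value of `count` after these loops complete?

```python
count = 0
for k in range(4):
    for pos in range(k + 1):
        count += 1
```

Triangle: 1 + 2 + ... + 4
`count` takes the values: 0 → 1 → 2 → 3 → 4 → 5 → 6 → 7 → 8 → 9 → 10

Answer: 10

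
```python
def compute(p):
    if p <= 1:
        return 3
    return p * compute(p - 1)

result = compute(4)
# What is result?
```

compute(4) = 4 * 3 * 2 * 3 = 72

Answer: 72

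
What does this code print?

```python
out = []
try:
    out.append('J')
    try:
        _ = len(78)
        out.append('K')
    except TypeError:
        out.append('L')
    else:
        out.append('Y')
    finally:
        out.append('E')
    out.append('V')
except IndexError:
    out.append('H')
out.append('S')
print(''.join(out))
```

Execution trace: 'J' (try body) → 'L' (inner except TypeError) → 'E' (inner finally) → 'V' (try body, no exception) → 'S' (after the try/except). Output: JLEVS

Answer: JLEVS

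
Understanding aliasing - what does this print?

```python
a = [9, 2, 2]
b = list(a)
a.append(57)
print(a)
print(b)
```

Key concept: list() constructor creates copy.
Step by step:
`a = [9, 2, 2]` → a = [9, 2, 2]
`b = list(a)` → b = [9, 2, 2]
`a.append(57)` → a = [9, 2, 2, 57]
`print(a)` → prints [9, 2, 2, 57]
`print(b)` → prints [9, 2, 2]

Answer:
[9, 2, 2, 57]
[9, 2, 2]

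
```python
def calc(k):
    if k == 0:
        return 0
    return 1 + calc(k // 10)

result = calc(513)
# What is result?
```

Count of digits of 513: 3

Answer: 3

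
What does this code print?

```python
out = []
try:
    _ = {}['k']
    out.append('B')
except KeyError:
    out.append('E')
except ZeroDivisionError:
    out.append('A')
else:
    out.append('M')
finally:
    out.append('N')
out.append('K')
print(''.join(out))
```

Execution trace: 'E' (except KeyError) → 'N' (finally) → 'K' (after the try/except). Output: ENK

Answer: ENK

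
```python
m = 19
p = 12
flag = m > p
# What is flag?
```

Trace:
`m = 19` → m = 19
`p = 12` → p = 12
`flag = m > p` → flag = True
So flag = True

Answer: True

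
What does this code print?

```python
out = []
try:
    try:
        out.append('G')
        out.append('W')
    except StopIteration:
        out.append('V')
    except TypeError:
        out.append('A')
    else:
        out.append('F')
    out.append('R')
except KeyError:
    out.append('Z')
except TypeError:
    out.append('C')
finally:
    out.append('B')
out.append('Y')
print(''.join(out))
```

Execution trace: 'G' (inner try body) → 'W' (inner try body, no exception) → 'F' (inner else) → 'R' (try body, no exception) → 'B' (finally) → 'Y' (after the try/except). Output: GWFRBY

Answer: GWFRBY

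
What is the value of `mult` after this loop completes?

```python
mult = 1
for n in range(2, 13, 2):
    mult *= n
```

Product of even numbers 2 to 12
`mult` takes the values: 1 → 2 → 8 → 48 → 384 → 3840 → 46080

Answer: 46080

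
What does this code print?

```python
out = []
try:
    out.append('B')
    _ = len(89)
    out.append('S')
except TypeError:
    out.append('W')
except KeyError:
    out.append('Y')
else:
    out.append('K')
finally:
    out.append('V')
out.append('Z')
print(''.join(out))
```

Execution trace: 'B' (try body) → 'W' (except TypeError) → 'V' (finally) → 'Z' (after the try/except). Output: BWVZ

Answer: BWVZ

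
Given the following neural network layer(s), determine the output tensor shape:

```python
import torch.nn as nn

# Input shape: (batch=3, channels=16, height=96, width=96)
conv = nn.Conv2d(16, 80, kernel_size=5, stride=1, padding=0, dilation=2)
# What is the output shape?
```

Input: (3, 16, 96, 96) -> Output: (3, 80, 88, 88)

Answer: (3, 80, 88, 88)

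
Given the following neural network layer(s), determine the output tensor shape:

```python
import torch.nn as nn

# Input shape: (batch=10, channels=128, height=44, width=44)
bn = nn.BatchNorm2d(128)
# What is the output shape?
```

Input: (10, 128, 44, 44) -> Output: (10, 128, 44, 44)

Answer: (10, 128, 44, 44)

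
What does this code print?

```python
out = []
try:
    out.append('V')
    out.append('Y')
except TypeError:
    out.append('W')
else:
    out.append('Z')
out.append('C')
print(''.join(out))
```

Execution trace: 'V' (try body) → 'Y' (try body, no exception) → 'Z' (else) → 'C' (after the try/except). Output: VYZC

Answer: VYZC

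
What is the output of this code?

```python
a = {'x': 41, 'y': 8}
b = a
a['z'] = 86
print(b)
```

Key concept: dict aliasing.
Step by step:
`a = {'x': 41, 'y': 8}` → a = {'x': 41, 'y': 8}
`b = a` → b = {'x': 41, 'y': 8} (same object as a)
`a['z'] = 86` → a = {'x': 41, 'y': 8, 'z': 86} (same object as b); b = {'x': 41, 'y': 8, 'z': 86} (same object as a)
`print(b)` → prints {'x': 41, 'y': 8, 'z': 86}

Answer: {'x': 41, 'y': 8, 'z': 86}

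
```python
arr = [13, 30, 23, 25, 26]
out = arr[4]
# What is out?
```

Trace:
`arr = [13, 30, 23, 25, 26]` → arr = [13, 30, 23, 25, 26]
`out = arr[4]` → out = 26
So out = 26

Answer: 26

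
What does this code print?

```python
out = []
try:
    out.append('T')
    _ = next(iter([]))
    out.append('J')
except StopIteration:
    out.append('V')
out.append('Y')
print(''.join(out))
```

Execution trace: 'T' (try body) → 'V' (except StopIteration) → 'Y' (after the try/except). Output: TVY

Answer: TVY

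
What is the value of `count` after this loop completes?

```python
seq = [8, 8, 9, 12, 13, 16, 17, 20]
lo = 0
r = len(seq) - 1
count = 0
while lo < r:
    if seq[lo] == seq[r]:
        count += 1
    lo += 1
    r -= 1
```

Count matching pairs from ends
`count` takes the values: 0

Answer: 0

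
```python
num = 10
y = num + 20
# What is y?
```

Trace:
`num = 10` → num = 10
`y = num + 20` → y = 30
So y = 30

Answer: 30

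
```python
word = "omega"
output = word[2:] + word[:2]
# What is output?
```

Trace:
`word = "omega"` → word = 'omega'
`output = word[2:] + word[:2]` → output = 'egaom'
So output = 'egaom'

Answer: 'egaom'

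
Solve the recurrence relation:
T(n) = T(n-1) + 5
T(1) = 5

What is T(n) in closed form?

Unrolling: T(n) = T(1) + 5·(n-1) = 5 + 5(n-1) = 5n.

Answer: T(n) = 5n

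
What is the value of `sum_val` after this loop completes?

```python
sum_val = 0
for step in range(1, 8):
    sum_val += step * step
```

Sum of squares 1² to 7² = 140
`sum_val` takes the values: 0 → 1 → 5 → 14 → 30 → 55 → 91 → 140

Answer: 140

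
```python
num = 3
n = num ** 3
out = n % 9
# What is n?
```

Trace:
`num = 3` → num = 3
`n = num ** 3` → n = 27
`out = n % 9` → out = 0
So n = 27

Answer: 27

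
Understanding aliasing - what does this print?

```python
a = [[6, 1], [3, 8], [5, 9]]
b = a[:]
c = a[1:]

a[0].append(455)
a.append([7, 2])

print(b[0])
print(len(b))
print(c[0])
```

Key concept: slice with nested mutation.
Step by step:
`a = [[6, 1], [3, 8], [5, 9]]` → a = [[6, 1], [3, 8], [5, 9]]
`b = a[:]` → b = [[6, 1], [3, 8], [5, 9]]
`c = a[1:]` → c = [[3, 8], [5, 9]]
`a[0].append(455)` → a = [[6, 1, 455], [3, 8], [5, 9]]; b = [[6, 1, 455], [3, 8], [5, 9]]
`a.append([7, 2])` → a = [[6, 1, 455], [3, 8], [5, 9], [7, 2]]
`print(b[0])` → prints [6, 1, 455]
`print(len(b))` → prints 3
`print(c[0])` → prints [3, 8]

Answer:
[6, 1, 455]
3
[3, 8]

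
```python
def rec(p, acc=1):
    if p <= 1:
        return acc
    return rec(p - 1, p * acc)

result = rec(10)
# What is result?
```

Accumulator trace (n, acc): (10, 1) -> (9, 10) -> (8, 90) -> (7, 720) -> (6, 5040) -> (5, 30240) -> (4, 151200) -> (3, 604800) -> (2, 1814400) -> (1, 3628800) -> return 3628800

Answer: 3628800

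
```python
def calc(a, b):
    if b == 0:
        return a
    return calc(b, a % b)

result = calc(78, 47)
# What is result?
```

calc(78, 47) -> calc(47, 31) -> calc(31, 16) -> calc(16, 15) -> calc(15, 1) -> calc(1, 0) -> 1

Answer: 1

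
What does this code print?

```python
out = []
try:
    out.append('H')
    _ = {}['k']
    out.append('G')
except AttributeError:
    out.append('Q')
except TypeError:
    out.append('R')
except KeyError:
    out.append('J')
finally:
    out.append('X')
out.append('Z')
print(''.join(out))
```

Execution trace: 'H' (try body) → 'J' (except KeyError) → 'X' (finally) → 'Z' (after the try/except). Output: HJXZ

Answer: HJXZ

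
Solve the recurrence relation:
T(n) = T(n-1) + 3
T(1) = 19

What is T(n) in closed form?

Unrolling: T(n) = T(1) + 3·(n-1) = 19 + 3(n-1) = 3n + 16.

Answer: T(n) = 3n + 16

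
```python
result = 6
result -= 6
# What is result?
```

Trace:
`result = 6` → result = 6
`result -= 6` → result = 0
So result = 0

Answer: 0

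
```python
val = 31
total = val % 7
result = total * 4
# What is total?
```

Trace:
`val = 31` → val = 31
`total = val % 7` → total = 3
`result = total * 4` → result = 12
So total = 3

Answer: 3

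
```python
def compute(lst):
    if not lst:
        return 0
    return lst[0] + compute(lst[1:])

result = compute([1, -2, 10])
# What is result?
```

1 + (-2) + 10 + 0 = 9

Answer: 9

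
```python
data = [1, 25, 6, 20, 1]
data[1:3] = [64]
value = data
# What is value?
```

Trace:
`data = [1, 25, 6, 20, 1]` → data = [1, 25, 6, 20, 1]
`data[1:3] = [64]` → data = [1, 64, 20, 1]
`value = data` → value = [1, 64, 20, 1]
So value = [1, 64, 20, 1]

Answer: [1, 64, 20, 1]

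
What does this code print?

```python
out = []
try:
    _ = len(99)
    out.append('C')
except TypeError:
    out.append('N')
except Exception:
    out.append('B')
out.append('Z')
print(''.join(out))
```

Execution trace: 'N' (except TypeError) → 'Z' (after the try/except). Output: NZ

Answer: NZ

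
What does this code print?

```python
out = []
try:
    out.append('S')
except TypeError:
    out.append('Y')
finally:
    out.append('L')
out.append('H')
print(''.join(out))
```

Execution trace: 'S' (try body, no exception) → 'L' (finally) → 'H' (after the try/except). Output: SLH

Answer: SLH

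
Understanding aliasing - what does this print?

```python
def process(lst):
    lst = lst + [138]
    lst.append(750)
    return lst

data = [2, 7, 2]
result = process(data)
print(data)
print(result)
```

Key concept: rebinding parameter vs mutation.
Step by step:
`data = [2, 7, 2]` → data = [2, 7, 2]
`result = process(data)` → result = [2, 7, 2, 138, 750]
`print(data)` → prints [2, 7, 2]
`print(result)` → prints [2, 7, 2, 138, 750]

Answer:
[2, 7, 2]
[2, 7, 2, 138, 750]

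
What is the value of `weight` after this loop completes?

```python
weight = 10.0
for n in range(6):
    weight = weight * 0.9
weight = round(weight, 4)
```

Exponential decay: 10.0 * 0.9^6
`weight` takes the values: 10.0 → 9.0 → 8.1 → 7.29 → 6.561 → 5.9049 → 5.31441 → 5.3144

Answer: 5.3144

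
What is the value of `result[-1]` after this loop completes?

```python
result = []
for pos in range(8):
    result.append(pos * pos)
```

Last element of squares 0 to 7
`result` takes the values: [] → [0] → [0, 1] → [0, 1, 4] → [0, 1, 4, 9] → [0, 1, 4, 9, 16] → [0, 1, 4, 9, 16, 25] → [0, 1, 4, 9, 16, 25, 36] → [0, 1, 4, 9, 16, 25, 36, 49]
So `result[-1]` = 49

Answer: 49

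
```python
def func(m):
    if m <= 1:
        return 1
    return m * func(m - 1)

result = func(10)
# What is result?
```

func(10) = 10 * 9 * 8 * 7 * 6 * 5 * 4 * 3 * 2 * 1 = 3628800

Answer: 3628800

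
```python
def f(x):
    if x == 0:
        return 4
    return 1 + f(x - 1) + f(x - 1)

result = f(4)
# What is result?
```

f(x) = 1 + 2·f(x-1), f(0)=4. Closed form: (4+1)·2^4 - 1 = 79.

Answer: 79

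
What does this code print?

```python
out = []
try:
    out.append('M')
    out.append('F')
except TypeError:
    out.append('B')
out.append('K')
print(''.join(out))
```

Execution trace: 'M' (try body) → 'F' (try body, no exception) → 'K' (after the try/except). Output: MFK

Answer: MFK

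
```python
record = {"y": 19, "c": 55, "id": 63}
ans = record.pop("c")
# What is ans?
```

Trace:
`record = {"y": 19, "c": 55, "id": 63}` → record = {'y': 19, 'c': 55, 'id': 63}
`ans = record.pop("c")` → record = {'y': 19, 'id': 63}; ans = 55
So ans = 55

Answer: 55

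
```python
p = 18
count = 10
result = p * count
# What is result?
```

Trace:
`p = 18` → p = 18
`count = 10` → count = 10
`result = p * count` → result = 180
So result = 180

Answer: 180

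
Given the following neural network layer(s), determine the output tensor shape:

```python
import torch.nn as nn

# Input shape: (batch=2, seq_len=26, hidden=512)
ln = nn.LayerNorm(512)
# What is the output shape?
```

Input: (2, 26, 512) -> Output: (2, 26, 512)

Answer: (2, 26, 512)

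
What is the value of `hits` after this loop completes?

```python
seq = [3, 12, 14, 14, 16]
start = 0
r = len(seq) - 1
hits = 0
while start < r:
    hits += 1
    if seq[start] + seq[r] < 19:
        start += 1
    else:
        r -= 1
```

Steps to find pair summing to 19
`hits` takes the values: 0 → 1 → 2 → 3 → 4

Answer: 4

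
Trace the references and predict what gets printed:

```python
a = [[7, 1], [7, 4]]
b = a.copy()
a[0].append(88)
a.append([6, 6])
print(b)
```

Key concept: shallow copy with nested lists.
Step by step:
`a = [[7, 1], [7, 4]]` → a = [[7, 1], [7, 4]]
`b = a.copy()` → b = [[7, 1], [7, 4]]
`a[0].append(88)` → a = [[7, 1, 88], [7, 4]]; b = [[7, 1, 88], [7, 4]]
`a.append([6, 6])` → a = [[7, 1, 88], [7, 4], [6, 6]]
`print(b)` → prints [[7, 1, 88], [7, 4]]

Answer: [[7, 1, 88], [7, 4]]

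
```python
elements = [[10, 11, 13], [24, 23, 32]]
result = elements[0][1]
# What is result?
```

Trace:
`elements = [[10, 11, 13], [24, 23, 32]]` → elements = [[10, 11, 13], [24, 23, 32]]
`result = elements[0][1]` → result = 11
So result = 11

Answer: 11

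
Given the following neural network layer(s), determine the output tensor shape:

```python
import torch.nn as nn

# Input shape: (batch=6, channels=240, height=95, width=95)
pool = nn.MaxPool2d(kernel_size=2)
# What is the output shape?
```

Input: (6, 240, 95, 95) -> Output: (6, 240, 47, 47)

Answer: (6, 240, 47, 47)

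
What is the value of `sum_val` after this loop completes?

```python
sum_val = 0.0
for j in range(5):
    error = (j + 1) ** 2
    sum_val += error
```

Sum of squared losses 1² + 2² + ... + 5²
`sum_val` takes the values: 0.0 → 1.0 → 5.0 → 14.0 → 30.0 → 55.0

Answer: 55.0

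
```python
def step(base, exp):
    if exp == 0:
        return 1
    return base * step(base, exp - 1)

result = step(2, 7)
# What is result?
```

step(2, 7) = 2 * 2 * 2 * 2 * 2 * 2 * 2 = 128

Answer: 128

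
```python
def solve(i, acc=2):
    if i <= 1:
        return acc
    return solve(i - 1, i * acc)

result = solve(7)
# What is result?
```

Accumulator trace (n, acc): (7, 2) -> (6, 14) -> (5, 84) -> (4, 420) -> (3, 1680) -> (2, 5040) -> (1, 10080) -> return 10080

Answer: 10080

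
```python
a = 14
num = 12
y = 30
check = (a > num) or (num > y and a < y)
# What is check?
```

Trace:
`a = 14` → a = 14
`num = 12` → num = 12
`y = 30` → y = 30
`check = (a > num) or (num > y and a < y)` → check = True
So check = True

Answer: True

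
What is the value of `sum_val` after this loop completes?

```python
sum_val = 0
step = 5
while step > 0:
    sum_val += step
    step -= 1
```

Sum 5 down to 1
`sum_val` takes the values: 0 → 5 → 9 → 12 → 14 → 15

Answer: 15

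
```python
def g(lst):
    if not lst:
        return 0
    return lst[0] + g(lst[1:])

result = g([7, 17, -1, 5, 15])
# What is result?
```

7 + 17 + (-1) + 5 + 15 + 0 = 43

Answer: 43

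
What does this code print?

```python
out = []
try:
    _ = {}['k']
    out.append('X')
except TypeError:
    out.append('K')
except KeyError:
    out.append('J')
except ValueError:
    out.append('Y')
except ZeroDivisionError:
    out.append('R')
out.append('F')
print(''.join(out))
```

Execution trace: 'J' (except KeyError) → 'F' (after the try/except). Output: JF

Answer: JF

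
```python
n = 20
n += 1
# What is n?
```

Trace:
`n = 20` → n = 20
`n += 1` → n = 21
So n = 21

Answer: 21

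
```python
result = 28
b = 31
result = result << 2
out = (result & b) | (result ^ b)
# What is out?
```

Trace:
`result = 28` → result = 28
`b = 31` → b = 31
`result = result << 2` → result = 112
`out = (result & b) | (result ^ b)` → out = 127
So out = 127

Answer: 127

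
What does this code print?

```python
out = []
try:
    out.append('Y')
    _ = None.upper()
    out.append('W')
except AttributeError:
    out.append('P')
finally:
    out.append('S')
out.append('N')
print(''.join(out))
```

Execution trace: 'Y' (try body) → 'P' (except AttributeError) → 'S' (finally) → 'N' (after the try/except). Output: YPSN

Answer: YPSN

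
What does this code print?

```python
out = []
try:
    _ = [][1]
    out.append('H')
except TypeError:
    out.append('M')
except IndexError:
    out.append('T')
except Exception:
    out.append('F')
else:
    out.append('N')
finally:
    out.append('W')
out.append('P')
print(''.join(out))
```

Execution trace: 'T' (except IndexError) → 'W' (finally) → 'P' (after the try/except). Output: TWP

Answer: TWP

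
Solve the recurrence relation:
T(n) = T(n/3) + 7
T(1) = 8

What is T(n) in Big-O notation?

Each step divides n by 3 and adds 7. After log_3(n) steps we reach T(1)=8. So T(n) = 7·log_3(n) + 8 = O(log n).

Answer: O(log n)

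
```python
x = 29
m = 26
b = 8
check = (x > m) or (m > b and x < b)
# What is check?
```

Trace:
`x = 29` → x = 29
`m = 26` → m = 26
`b = 8` → b = 8
`check = (x > m) or (m > b and x < b)` → check = True
So check = True

Answer: True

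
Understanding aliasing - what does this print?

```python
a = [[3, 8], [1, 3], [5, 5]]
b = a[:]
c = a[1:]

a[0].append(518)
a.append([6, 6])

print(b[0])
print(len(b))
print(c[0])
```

Key concept: slice with nested mutation.
Step by step:
`a = [[3, 8], [1, 3], [5, 5]]` → a = [[3, 8], [1, 3], [5, 5]]
`b = a[:]` → b = [[3, 8], [1, 3], [5, 5]]
`c = a[1:]` → c = [[1, 3], [5, 5]]
`a[0].append(518)` → a = [[3, 8, 518], [1, 3], [5, 5]]; b = [[3, 8, 518], [1, 3], [5, 5]]
`a.append([6, 6])` → a = [[3, 8, 518], [1, 3], [5, 5], [6, 6]]
`print(b[0])` → prints [3, 8, 518]
`print(len(b))` → prints 3
`print(c[0])` → prints [1, 3]

Answer:
[3, 8, 518]
3
[1, 3]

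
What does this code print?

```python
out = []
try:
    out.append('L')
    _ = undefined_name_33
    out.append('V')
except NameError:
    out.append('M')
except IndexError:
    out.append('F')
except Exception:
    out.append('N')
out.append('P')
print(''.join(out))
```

Execution trace: 'L' (try body) → 'M' (except NameError) → 'P' (after the try/except). Output: LMP

Answer: LMP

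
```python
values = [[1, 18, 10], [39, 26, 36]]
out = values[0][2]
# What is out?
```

Trace:
`values = [[1, 18, 10], [39, 26, 36]]` → values = [[1, 18, 10], [39, 26, 36]]
`out = values[0][2]` → out = 10
So out = 10

Answer: 10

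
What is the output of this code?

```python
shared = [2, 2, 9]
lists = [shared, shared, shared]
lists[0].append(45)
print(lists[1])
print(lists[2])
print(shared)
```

Key concept: list of same reference.
Step by step:
`shared = [2, 2, 9]` → shared = [2, 2, 9]
`lists = [shared, shared, shared]` → lists = [[2, 2, 9], [2, 2, 9], [2, 2, 9]]
`lists[0].append(45)` → shared = [2, 2, 9, 45]; lists = [[2, 2, 9, 45], [2, 2, 9, 45], [2, 2, 9, 45]]
`print(lists[1])` → prints [2, 2, 9, 45]
`print(lists[2])` → prints [2, 2, 9, 45]
`print(shared)` → prints [2, 2, 9, 45]

Answer:
[2, 2, 9, 45]
[2, 2, 9, 45]
[2, 2, 9, 45]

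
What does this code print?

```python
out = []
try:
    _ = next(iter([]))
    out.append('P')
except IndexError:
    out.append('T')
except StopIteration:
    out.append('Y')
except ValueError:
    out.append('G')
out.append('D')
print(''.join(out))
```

Execution trace: 'Y' (except StopIteration) → 'D' (after the try/except). Output: YD

Answer: YD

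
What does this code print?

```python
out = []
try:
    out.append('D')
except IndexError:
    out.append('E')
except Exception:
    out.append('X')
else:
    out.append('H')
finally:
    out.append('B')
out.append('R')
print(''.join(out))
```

Execution trace: 'D' (try body, no exception) → 'H' (else) → 'B' (finally) → 'R' (after the try/except). Output: DHBR

Answer: DHBR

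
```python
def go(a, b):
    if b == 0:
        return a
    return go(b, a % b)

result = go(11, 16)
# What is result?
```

go(11, 16) -> go(16, 11) -> go(11, 5) -> go(5, 1) -> go(1, 0) -> 1

Answer: 1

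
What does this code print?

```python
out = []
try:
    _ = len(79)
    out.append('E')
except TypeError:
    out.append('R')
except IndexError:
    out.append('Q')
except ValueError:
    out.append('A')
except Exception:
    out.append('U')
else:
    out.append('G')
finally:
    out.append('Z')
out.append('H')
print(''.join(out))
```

Execution trace: 'R' (except TypeError) → 'Z' (finally) → 'H' (after the try/except). Output: RZH

Answer: RZH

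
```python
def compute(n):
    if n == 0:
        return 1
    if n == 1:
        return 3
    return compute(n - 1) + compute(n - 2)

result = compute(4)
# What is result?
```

Build up from base cases: compute(0)=1, compute(1)=3, compute(2)=4, compute(3)=7, compute(4)=11

Answer: 11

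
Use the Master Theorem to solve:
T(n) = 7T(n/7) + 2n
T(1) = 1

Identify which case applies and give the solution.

a=7, b=7, f(n)=2n. log_7(7) = 1. Since c=1 = 1, Case 2 applies: T(n) = Θ(n^log_b(a) · log n) = O(n log n).

Answer: O(n log n) - Case 2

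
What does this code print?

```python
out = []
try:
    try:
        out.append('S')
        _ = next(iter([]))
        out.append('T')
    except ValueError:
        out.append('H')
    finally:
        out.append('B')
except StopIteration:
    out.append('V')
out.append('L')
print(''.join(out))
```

Execution trace: 'S' (try body) → 'B' (finally) → 'V' (outer except StopIteration) → 'L' (after the try/except). Output: SBVL

Answer: SBVL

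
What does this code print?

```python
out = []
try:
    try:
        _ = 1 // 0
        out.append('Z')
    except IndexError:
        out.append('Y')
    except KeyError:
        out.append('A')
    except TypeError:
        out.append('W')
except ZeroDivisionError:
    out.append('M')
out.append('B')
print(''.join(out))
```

Execution trace: 'M' (outer except ZeroDivisionError) → 'B' (after the try/except). Output: MB

Answer: MB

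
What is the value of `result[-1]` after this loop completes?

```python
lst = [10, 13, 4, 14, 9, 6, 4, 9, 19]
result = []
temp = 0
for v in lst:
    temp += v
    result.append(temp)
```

Cumulative sum ends at 88
`result` takes the values: [] → [10] → [10, 23] → [10, 23, 27] → [10, 23, 27, 41] → [10, 23, 27, 41, 50] → [10, 23, 27, 41, 50, 56] → [10, 23, 27, 41, 50, 56, 60] → [10, 23, 27, 41, 50, 56, 60, 69] → [10, 23, 27, 41, 50, 56, 60, 69, 88]
So `result[-1]` = 88

Answer: 88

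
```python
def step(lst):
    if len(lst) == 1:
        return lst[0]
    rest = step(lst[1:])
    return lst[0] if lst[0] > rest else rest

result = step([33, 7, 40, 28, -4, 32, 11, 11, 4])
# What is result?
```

Recursive max over [33, 7, 40, 28, -4, 32, 11, 11, 4] = 40

Answer: 40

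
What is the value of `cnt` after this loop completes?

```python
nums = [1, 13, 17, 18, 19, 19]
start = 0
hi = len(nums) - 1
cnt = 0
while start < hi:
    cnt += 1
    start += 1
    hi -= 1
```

Iterations until pointers meet (list length 6)
`cnt` takes the values: 0 → 1 → 2 → 3

Answer: 3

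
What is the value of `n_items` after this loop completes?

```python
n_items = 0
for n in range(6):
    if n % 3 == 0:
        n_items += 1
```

Count numbers divisible by 3 in range(6)
`n_items` takes the values: 0 → 1 → 2

Answer: 2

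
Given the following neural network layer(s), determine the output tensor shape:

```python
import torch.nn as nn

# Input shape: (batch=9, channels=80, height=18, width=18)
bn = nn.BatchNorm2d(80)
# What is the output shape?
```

Input: (9, 80, 18, 18) -> Output: (9, 80, 18, 18)

Answer: (9, 80, 18, 18)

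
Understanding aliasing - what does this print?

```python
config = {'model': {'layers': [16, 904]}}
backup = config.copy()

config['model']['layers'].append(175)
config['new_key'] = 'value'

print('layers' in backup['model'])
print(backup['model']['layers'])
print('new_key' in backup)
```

Key concept: shallow copy gotcha with nested dict.
Step by step:
`config = {'model': {'layers': [16, 904]}}` → config = {'model': {'layers': [16, 904]}}
`backup = config.copy()` → backup = {'model': {'layers': [16, 904]}}
`config['model']['layers'].append(175)` → config = {'model': {'layers': [16, 904, 175]}}; backup = {'model': {'layers': [16, 904, 175]}}
`config['new_key'] = 'value'` → config = {'model': {'layers': [16, 904, 175]}, 'new_key': 'value'}
`print('layers' in backup['model'])` → prints True
`print(backup['model']['layers'])` → prints [16, 904, 175]
`print('new_key' in backup)` → prints False

Answer:
True
[16, 904, 175]
False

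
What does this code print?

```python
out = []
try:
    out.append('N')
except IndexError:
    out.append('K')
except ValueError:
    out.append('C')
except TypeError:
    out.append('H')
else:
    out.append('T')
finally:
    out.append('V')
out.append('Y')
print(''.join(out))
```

Execution trace: 'N' (try body, no exception) → 'T' (else) → 'V' (finally) → 'Y' (after the try/except). Output: NTVY

Answer: NTVY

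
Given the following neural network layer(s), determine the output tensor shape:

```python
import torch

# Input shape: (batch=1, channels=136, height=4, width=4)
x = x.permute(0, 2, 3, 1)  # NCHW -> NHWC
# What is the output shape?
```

Input: (1, 136, 4, 4) -> Output: (1, 4, 4, 136)

Answer: (1, 4, 4, 136)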